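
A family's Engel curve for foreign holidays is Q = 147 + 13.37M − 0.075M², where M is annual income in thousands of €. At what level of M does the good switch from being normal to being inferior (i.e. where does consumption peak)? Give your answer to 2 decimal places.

dQ/dM = 13.37 − 0.15M.
The good is inferior where dQ/dM < 0. Setting dQ/dM = 0 gives M = 13.37 / 0.15 = 89.13.

89.13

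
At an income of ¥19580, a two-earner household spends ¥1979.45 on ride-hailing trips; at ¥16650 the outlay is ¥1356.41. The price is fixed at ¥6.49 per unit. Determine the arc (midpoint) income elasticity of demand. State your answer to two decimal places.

With a constant price, Q₁ = 1979.45/6.49 = 305.000 and Q₂ = 1356.41/6.49 = 209.000 (equivalently, work directly with expenditure since P cancels).
Midpoint %ΔQ = (1356.41 − 1979.45)/1667.93 = -0.37354; midpoint %ΔI = (16650 − 19580)/18115 = -0.16174.
η = -0.37354 / -0.16174 = 2.31.

2.31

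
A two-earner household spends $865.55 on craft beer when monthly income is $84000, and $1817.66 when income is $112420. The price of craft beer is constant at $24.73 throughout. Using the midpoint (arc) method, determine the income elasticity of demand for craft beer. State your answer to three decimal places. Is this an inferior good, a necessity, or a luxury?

2.452 (luxury)

With a constant price, Q₁ = 865.55/24.73 = 35.000 and Q₂ = 1817.66/24.73 = 73.500 (equivalently, work directly with expenditure since P cancels).
Midpoint %ΔQ = (1817.66 − 865.55)/1341.61 = 0.70968; midpoint %ΔI = (112420 − 84000)/98210 = 0.28938.
η = 0.70968 / 0.28938 = 2.452.
η > 1 ⇒ luxury.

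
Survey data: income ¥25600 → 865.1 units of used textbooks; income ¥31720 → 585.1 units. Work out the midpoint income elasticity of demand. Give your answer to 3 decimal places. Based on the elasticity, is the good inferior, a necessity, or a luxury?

ΔQ = 585.1 − 865.1 = -280; midpoint Q̄ = (865.1 + 585.1)/2 = 725.1.
ΔI = 31720 − 25600 = 6120; midpoint Ī = (25600 + 31720)/2 = 28660.
η = (ΔQ/Q̄) ÷ (ΔI/Ī) = (-280/725.1) ÷ (6120/28660) = -1.808.
η < 0 ⇒ inferior good.

-1.808 (inferior good)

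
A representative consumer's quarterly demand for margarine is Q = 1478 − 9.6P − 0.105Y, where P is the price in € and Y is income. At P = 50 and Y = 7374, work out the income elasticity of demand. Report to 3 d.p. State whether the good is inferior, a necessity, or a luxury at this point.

-3.461 (inferior good)

At P = 50, Y = 7374: Q = 223.730.
Holding P constant, ∂Q/∂Y = −0.105.
η_Y = (∂Q/∂Y)·(Y/Q) = -0.105 × (7374/223.730) = -3.461.
Since η < 0, this is an inferior good.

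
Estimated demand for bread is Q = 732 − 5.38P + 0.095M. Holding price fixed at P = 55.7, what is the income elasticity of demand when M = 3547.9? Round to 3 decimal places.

At P = 55.7, M = 3547.9: Q = 769.385.
Holding P constant, ∂Q/∂M = 0.095.
η_M = (∂Q/∂M)·(M/Q) = 0.095 × (3547.9/769.385) = 0.438.

0.438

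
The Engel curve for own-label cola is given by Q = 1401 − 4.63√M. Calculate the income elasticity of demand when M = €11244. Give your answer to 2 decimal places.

At M = 11244: Q = 910.045.
dQ/dM = -4.63/(2√M) = -0.0218319 at this income.
η = (dQ/dM)·(M/Q) = -0.0218319 × (11244/910.045) = -0.27.

-0.27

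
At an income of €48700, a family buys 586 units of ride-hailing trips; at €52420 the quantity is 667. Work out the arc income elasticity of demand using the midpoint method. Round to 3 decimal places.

ΔQ = 667 − 586 = 81; midpoint Q̄ = (586 + 667)/2 = 626.5.
ΔI = 52420 − 48700 = 3720; midpoint Ī = (48700 + 52420)/2 = 50560.
η = (ΔQ/Q̄) ÷ (ΔI/Ī) = (81/626.5) ÷ (3720/50560) = 1.757.

1.757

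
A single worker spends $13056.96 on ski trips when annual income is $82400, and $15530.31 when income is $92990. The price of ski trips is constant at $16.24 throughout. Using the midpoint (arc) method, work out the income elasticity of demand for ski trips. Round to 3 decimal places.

With a constant price, Q₁ = 13056.96/16.24 = 804.000 and Q₂ = 15530.31/16.24 = 956.300 (equivalently, work directly with expenditure since P cancels).
Midpoint %ΔQ = (15530.31 − 13056.96)/14293.63 = 0.17304; midpoint %ΔI = (92990 − 82400)/87695 = 0.12076.
η = 0.17304 / 0.12076 = 1.433.

1.433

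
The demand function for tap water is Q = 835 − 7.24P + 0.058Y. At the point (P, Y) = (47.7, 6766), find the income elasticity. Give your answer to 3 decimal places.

At P = 47.7, Y = 6766: Q = 882.080.
Holding P constant, ∂Q/∂Y = 0.058.
η_Y = (∂Q/∂Y)·(Y/Q) = 0.058 × (6766/882.080) = 0.445.

0.445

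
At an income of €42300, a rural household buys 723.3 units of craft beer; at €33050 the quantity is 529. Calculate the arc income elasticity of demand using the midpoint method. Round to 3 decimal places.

ΔQ = 529 − 723.3 = -194.3; midpoint Q̄ = (723.3 + 529)/2 = 626.15.
ΔI = 33050 − 42300 = -9250; midpoint Ī = (42300 + 33050)/2 = 37675.
η = (ΔQ/Q̄) ÷ (ΔI/Ī) = (-194.3/626.15) ÷ (-9250/37675) = 1.264.

1.264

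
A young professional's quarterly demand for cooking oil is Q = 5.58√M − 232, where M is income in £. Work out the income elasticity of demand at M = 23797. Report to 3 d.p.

0.684

At M = 23797: Q = 628.786.
dQ/dM = 5.58/(2√M) = 0.018086 at this income.
η = (dQ/dM)·(M/Q) = 0.018086 × (23797/628.786) = 0.684.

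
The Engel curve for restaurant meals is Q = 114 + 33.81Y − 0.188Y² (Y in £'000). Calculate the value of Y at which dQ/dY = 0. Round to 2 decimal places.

dQ/dY = 33.81 − 0.376Y.
The good is inferior where dQ/dY < 0. Setting dQ/dY = 0 gives Y = 33.81 / 0.376 = 89.92.

89.92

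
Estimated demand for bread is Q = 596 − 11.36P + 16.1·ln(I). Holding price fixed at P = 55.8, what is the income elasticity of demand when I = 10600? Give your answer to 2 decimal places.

At P = 55.8, I = 10600: Q = 111.337.
Holding P constant, ∂Q/∂I = 16.1/I = 0.00151887.
η_I = (∂Q/∂I)·(I/Q) = 0.00151887 × (10600/111.337) = 0.14.

0.14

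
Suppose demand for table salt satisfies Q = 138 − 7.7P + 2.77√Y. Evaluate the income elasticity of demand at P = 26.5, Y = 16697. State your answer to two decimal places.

0.61

At P = 26.5, Y = 16697: Q = 291.881.
Holding P constant, ∂Q/∂Y = 2.77/(2√Y) = 0.0107184.
η_Y = (∂Q/∂Y)·(Y/Q) = 0.0107184 × (16697/291.881) = 0.61.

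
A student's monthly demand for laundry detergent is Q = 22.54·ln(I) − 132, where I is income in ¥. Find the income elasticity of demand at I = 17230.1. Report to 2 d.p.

At I = 17230.1: Q = 87.864.
dQ/dI = 22.54/I = 0.00130818 at this income.
η = (dQ/dI)·(I/Q) = 0.00130818 × (17230.1/87.864) = 0.26.

0.26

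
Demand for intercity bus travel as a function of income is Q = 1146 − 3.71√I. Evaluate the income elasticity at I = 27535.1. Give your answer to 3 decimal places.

-0.580

At I = 27535.1: Q = 530.374.
dQ/dI = -3.71/(2√I) = -0.0111789 at this income.
η = (dQ/dI)·(I/Q) = -0.0111789 × (27535.1/530.374) = -0.580.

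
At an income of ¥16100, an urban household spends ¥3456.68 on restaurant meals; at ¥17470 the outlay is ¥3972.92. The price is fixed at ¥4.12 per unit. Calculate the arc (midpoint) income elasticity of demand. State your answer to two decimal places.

1.70

With a constant price, Q₁ = 3456.68/4.12 = 839.000 and Q₂ = 3972.92/4.12 = 964.301 (equivalently, work directly with expenditure since P cancels).
Midpoint %ΔQ = (3972.92 − 3456.68)/3714.80 = 0.13897; midpoint %ΔI = (17470 − 16100)/16785 = 0.08162.
η = 0.13897 / 0.08162 = 1.70.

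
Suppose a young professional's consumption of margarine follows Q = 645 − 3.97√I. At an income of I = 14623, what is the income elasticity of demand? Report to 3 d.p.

At I = 14623: Q = 164.925.
dQ/dI = -3.97/(2√I) = -0.0164151 at this income.
η = (dQ/dI)·(I/Q) = -0.0164151 × (14623/164.925) = -1.455.

-1.455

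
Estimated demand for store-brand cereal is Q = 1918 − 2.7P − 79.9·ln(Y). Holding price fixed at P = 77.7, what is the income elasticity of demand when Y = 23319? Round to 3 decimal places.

At P = 77.7, Y = 23319: Q = 904.654.
Holding P constant, ∂Q/∂Y = -79.9/Y = -0.00342639.
η_Y = (∂Q/∂Y)·(Y/Q) = -0.00342639 × (23319/904.654) = -0.088.

-0.088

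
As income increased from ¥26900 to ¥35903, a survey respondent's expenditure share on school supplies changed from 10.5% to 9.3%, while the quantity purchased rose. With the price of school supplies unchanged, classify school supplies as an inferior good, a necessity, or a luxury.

necessity

Quantity rises but the budget share falls as income rises, so 0 < η < 1.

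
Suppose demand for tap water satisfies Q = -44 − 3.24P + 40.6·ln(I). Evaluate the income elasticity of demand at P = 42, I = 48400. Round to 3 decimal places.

0.157

At P = 42, I = 48400: Q = 257.883.
Holding P constant, ∂Q/∂I = 40.6/I = 0.000838843.
η_I = (∂Q/∂I)·(I/Q) = 0.000838843 × (48400/257.883) = 0.157.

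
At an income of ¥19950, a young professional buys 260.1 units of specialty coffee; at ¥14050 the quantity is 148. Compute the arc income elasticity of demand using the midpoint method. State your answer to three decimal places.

ΔQ = 148 − 260.1 = -112.1; midpoint Q̄ = (260.1 + 148)/2 = 204.05.
ΔI = 14050 − 19950 = -5900; midpoint Ī = (19950 + 14050)/2 = 17000.
η = (ΔQ/Q̄) ÷ (ΔI/Ī) = (-112.1/204.05) ÷ (-5900/17000) = 1.583.

1.583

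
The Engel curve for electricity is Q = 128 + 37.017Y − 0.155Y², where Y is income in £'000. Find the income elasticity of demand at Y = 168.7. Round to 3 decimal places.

At Y = 168.7: Q = 1961.5160.
dQ/dY = 37.017 − 0.31Y = -15.28000.
η = (dQ/dY)·(Y/Q) = -15.28000 × (168.7/1961.5160) = -1.314.

-1.314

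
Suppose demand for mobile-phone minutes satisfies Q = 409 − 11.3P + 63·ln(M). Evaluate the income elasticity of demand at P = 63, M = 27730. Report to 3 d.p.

0.184

At P = 63, M = 27730: Q = 341.607.
Holding P constant, ∂Q/∂M = 63/M = 0.00227191.
η_M = (∂Q/∂M)·(M/Q) = 0.00227191 × (27730/341.607) = 0.184.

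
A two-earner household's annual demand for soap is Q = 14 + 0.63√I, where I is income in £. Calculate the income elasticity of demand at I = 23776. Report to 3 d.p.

At I = 23776: Q = 111.143.
dQ/dI = 0.63/(2√I) = 0.00204287 at this income.
η = (dQ/dI)·(I/Q) = 0.00204287 × (23776/111.143) = 0.437.

0.437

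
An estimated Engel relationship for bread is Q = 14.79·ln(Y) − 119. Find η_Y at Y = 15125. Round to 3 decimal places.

At Y = 15125: Q = 23.341.
dQ/dY = 14.79/Y = 0.000977851 at this income.
η = (dQ/dY)·(Y/Q) = 0.000977851 × (15125/23.341) = 0.634.

0.634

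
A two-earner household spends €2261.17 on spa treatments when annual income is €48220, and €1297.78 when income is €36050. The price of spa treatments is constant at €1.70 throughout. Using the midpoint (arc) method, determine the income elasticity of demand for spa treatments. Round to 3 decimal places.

1.874

With a constant price, Q₁ = 2261.17/1.70 = 1330.100 and Q₂ = 1297.78/1.70 = 763.400 (equivalently, work directly with expenditure since P cancels).
Midpoint %ΔQ = (1297.78 − 2261.17)/1779.48 = -0.54139; midpoint %ΔI = (36050 − 48220)/42135 = -0.28883.
η = -0.54139 / -0.28883 = 1.874.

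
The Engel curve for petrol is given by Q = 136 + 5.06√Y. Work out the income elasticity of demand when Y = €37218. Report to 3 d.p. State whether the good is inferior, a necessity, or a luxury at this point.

At Y = 37218: Q = 1112.174.
dQ/dY = 5.06/(2√Y) = 0.0131143 at this income.
η = (dQ/dY)·(Y/Q) = 0.0131143 × (37218/1112.174) = 0.439.
Since 0 < η < 1, the good is a necessity.

0.439 (necessity)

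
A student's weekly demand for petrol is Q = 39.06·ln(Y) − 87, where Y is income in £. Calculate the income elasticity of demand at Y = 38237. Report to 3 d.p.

0.120

At Y = 38237: Q = 325.144.
dQ/dY = 39.06/Y = 0.00102152 at this income.
η = (dQ/dY)·(Y/Q) = 0.00102152 × (38237/325.144) = 0.120.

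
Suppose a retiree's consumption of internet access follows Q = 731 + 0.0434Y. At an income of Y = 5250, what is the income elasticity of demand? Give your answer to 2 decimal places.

0.24

At Y = 5250: Q = 958.850.
dQ/dY = 0.0434.
η = (dQ/dY)·(Y/Q) = 0.0434 × (5250/958.850) = 0.24.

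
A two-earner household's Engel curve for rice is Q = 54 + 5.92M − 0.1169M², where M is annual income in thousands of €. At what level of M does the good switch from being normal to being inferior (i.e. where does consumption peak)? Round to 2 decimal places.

dQ/dM = 5.92 − 0.2338M.
The good is inferior where dQ/dM < 0. Setting dQ/dM = 0 gives M = 5.92 / 0.2338 = 25.32.

25.32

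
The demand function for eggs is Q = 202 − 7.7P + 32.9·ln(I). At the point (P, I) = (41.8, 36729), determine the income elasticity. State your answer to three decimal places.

0.146

At P = 41.8, I = 36729: Q = 225.962.
Holding P constant, ∂Q/∂I = 32.9/I = 0.00089575.
η_I = (∂Q/∂I)·(I/Q) = 0.00089575 × (36729/225.962) = 0.146.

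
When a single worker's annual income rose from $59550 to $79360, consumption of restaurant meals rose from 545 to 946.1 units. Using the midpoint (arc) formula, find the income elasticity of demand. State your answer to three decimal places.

ΔQ = 946.1 − 545 = 401.1; midpoint Q̄ = (545 + 946.1)/2 = 745.55.
ΔI = 79360 − 59550 = 19810; midpoint Ī = (59550 + 79360)/2 = 69455.
η = (ΔQ/Q̄) ÷ (ΔI/Ī) = (401.1/745.55) ÷ (19810/69455) = 1.886.

1.886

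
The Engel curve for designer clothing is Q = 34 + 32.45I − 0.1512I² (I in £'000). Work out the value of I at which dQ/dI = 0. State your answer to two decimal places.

dQ/dI = 32.45 − 0.3024I.
The good is inferior where dQ/dI < 0. Setting dQ/dI = 0 gives I = 32.45 / 0.3024 = 107.31.

107.31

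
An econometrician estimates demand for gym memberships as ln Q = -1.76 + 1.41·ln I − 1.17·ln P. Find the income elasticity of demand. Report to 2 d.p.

1.41

In a log-linear demand, the coefficient on ln I is the income elasticity.
So η = 1.41.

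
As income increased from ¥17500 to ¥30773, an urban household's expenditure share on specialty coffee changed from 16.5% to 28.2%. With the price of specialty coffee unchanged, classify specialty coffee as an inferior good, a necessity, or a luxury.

luxury

The budget share rises as income rises, so η > 1.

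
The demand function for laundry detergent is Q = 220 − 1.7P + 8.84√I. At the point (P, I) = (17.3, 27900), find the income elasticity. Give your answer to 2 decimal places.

At P = 17.3, I = 27900: Q = 1667.161.
Holding P constant, ∂Q/∂I = 8.84/(2√I) = 0.0264618.
η_I = (∂Q/∂I)·(I/Q) = 0.0264618 × (27900/1667.161) = 0.44.

0.44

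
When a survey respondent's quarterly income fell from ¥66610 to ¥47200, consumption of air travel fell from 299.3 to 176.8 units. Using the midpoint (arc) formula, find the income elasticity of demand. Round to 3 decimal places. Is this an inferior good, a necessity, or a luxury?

1.509 (luxury)

ΔQ = 176.8 − 299.3 = -122.5; midpoint Q̄ = (299.3 + 176.8)/2 = 238.05.
ΔI = 47200 − 66610 = -19410; midpoint Ī = (66610 + 47200)/2 = 56905.
η = (ΔQ/Q̄) ÷ (ΔI/Ī) = (-122.5/238.05) ÷ (-19410/56905) = 1.509.
η > 1 ⇒ luxury.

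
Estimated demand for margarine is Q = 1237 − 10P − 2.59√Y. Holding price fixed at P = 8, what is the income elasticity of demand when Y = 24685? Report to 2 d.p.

-0.27

At P = 8, Y = 24685: Q = 750.073.
Holding P constant, ∂Q/∂Y = -2.59/(2√Y) = -0.00824239.
η_Y = (∂Q/∂Y)·(Y/Q) = -0.00824239 × (24685/750.073) = -0.27.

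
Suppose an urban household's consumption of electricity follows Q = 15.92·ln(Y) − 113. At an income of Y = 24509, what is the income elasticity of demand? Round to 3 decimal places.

0.332

At Y = 24509: Q = 47.900.
dQ/dY = 15.92/Y = 0.000649557 at this income.
η = (dQ/dY)·(Y/Q) = 0.000649557 × (24509/47.900) = 0.332.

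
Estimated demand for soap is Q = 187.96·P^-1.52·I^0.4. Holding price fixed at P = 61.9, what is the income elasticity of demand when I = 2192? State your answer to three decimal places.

For a multiplicative demand Q = A·P^α·I^β, the income elasticity is β everywhere.
Here β = 0.4, so η = 0.400.

0.400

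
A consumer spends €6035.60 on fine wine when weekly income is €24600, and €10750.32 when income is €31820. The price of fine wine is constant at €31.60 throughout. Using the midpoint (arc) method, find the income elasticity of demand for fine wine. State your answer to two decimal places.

2.19

With a constant price, Q₁ = 6035.60/31.60 = 191.000 and Q₂ = 10750.32/31.60 = 340.200 (equivalently, work directly with expenditure since P cancels).
Midpoint %ΔQ = (10750.32 − 6035.60)/8392.96 = 0.56175; midpoint %ΔI = (31820 − 24600)/28210 = 0.25594.
η = 0.56175 / 0.25594 = 2.19.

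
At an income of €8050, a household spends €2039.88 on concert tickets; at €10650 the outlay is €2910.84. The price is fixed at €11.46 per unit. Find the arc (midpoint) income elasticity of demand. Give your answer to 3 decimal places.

With a constant price, Q₁ = 2039.88/11.46 = 178.000 and Q₂ = 2910.84/11.46 = 254.000 (equivalently, work directly with expenditure since P cancels).
Midpoint %ΔQ = (2910.84 − 2039.88)/2475.36 = 0.35185; midpoint %ΔI = (10650 − 8050)/9350 = 0.27807.
η = 0.35185 / 0.27807 = 1.265.

1.265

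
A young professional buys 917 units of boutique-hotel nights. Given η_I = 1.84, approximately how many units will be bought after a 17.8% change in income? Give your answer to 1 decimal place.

1217.3

%ΔQ ≈ η × %ΔI = 1.84 × 17.8% = 32.752%.
New Q ≈ 917 × (1 + 0.32752) = 1217.3.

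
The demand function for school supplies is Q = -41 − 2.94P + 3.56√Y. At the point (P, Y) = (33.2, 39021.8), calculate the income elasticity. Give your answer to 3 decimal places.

0.623

At P = 33.2, Y = 39021.8: Q = 564.632.
Holding P constant, ∂Q/∂Y = 3.56/(2√Y) = 0.00901086.
η_Y = (∂Q/∂Y)·(Y/Q) = 0.00901086 × (39021.8/564.632) = 0.623.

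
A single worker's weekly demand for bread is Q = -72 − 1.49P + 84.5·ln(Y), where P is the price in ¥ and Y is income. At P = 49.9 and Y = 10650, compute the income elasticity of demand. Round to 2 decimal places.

At P = 49.9, Y = 10650: Q = 637.244.
Holding P constant, ∂Q/∂Y = 84.5/Y = 0.00793427.
η_Y = (∂Q/∂Y)·(Y/Q) = 0.00793427 × (10650/637.244) = 0.13.

0.13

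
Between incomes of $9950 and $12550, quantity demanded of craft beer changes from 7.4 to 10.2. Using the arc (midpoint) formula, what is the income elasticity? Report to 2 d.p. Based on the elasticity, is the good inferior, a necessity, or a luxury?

1.38 (luxury)

ΔQ = 10.2 − 7.4 = 2.8; midpoint Q̄ = (7.4 + 10.2)/2 = 8.8.
ΔI = 12550 − 9950 = 2600; midpoint Ī = (9950 + 12550)/2 = 11250.
η = (ΔQ/Q̄) ÷ (ΔI/Ī) = (2.8/8.8) ÷ (2600/11250) = 1.38.
η > 1 ⇒ luxury.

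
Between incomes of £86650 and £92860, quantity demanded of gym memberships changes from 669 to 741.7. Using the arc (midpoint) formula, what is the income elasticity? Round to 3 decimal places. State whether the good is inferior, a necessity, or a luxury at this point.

ΔQ = 741.7 − 669 = 72.7; midpoint Q̄ = (669 + 741.7)/2 = 705.35.
ΔI = 92860 − 86650 = 6210; midpoint Ī = (86650 + 92860)/2 = 89755.
η = (ΔQ/Q̄) ÷ (ΔI/Ī) = (72.7/705.35) ÷ (6210/89755) = 1.490.
η > 1 ⇒ luxury.

1.490 (luxury)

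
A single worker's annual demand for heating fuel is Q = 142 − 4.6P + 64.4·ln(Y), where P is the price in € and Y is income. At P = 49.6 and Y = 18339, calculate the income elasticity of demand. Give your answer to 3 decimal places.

At P = 49.6, Y = 18339: Q = 546.041.
Holding P constant, ∂Q/∂Y = 64.4/Y = 0.00351164.
η_Y = (∂Q/∂Y)·(Y/Q) = 0.00351164 × (18339/546.041) = 0.118.

0.118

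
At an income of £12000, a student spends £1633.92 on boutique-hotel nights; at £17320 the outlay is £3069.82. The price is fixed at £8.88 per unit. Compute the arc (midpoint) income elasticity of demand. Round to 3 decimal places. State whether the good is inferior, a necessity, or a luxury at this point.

With a constant price, Q₁ = 1633.92/8.88 = 184.000 and Q₂ = 3069.82/8.88 = 345.700 (equivalently, work directly with expenditure since P cancels).
Midpoint %ΔQ = (3069.82 − 1633.92)/2351.87 = 0.61054; midpoint %ΔI = (17320 − 12000)/14660 = 0.36289.
η = 0.61054 / 0.36289 = 1.682.
η > 1 ⇒ luxury.

1.682 (luxury)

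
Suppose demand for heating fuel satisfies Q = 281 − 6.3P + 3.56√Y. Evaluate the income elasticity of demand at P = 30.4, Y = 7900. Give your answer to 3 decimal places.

0.390

At P = 30.4, Y = 7900: Q = 405.900.
Holding P constant, ∂Q/∂Y = 3.56/(2√Y) = 0.0200266.
η_Y = (∂Q/∂Y)·(Y/Q) = 0.0200266 × (7900/405.900) = 0.390.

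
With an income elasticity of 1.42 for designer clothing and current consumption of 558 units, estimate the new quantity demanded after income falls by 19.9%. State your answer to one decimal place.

400.3

%ΔQ ≈ η × %ΔI = 1.42 × (-19.9%) = -28.258%.
New Q ≈ 558 × (1 − 0.28258) = 400.3.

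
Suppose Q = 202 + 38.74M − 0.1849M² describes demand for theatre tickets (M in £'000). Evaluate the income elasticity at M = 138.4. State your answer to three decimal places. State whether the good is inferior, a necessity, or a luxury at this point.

-0.852 (inferior good)

At M = 138.4: Q = 2021.9379.
dQ/dM = 38.74 − 0.3698M = -12.44032.
η = (dQ/dM)·(M/Q) = -12.44032 × (138.4/2021.9379) = -0.852.
η < 0 ⇒ inferior good.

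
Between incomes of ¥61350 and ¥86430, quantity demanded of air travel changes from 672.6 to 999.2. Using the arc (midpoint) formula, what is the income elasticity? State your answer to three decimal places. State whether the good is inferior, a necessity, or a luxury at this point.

ΔQ = 999.2 − 672.6 = 326.6; midpoint Q̄ = (672.6 + 999.2)/2 = 835.9.
ΔI = 86430 − 61350 = 25080; midpoint Ī = (61350 + 86430)/2 = 73890.
η = (ΔQ/Q̄) ÷ (ΔI/Ī) = (326.6/835.9) ÷ (25080/73890) = 1.151.
η > 1 ⇒ luxury.

1.151 (luxury)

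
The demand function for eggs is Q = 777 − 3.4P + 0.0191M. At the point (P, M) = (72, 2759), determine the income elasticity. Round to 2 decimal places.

At P = 72, M = 2759: Q = 584.897.
Holding P constant, ∂Q/∂M = 0.0191.
η_M = (∂Q/∂M)·(M/Q) = 0.0191 × (2759/584.897) = 0.09.

0.09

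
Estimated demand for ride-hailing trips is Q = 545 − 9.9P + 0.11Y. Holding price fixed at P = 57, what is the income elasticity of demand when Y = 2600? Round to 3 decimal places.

At P = 57, Y = 2600: Q = 266.700.
Holding P constant, ∂Q/∂Y = 0.11.
η_Y = (∂Q/∂Y)·(Y/Q) = 0.11 × (2600/266.700) = 1.072.

1.072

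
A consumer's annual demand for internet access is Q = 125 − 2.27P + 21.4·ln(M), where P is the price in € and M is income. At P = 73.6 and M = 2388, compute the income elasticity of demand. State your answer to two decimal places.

At P = 73.6, M = 2388: Q = 124.382.
Holding P constant, ∂Q/∂M = 21.4/M = 0.00896147.
η_M = (∂Q/∂M)·(M/Q) = 0.00896147 × (2388/124.382) = 0.17.

0.17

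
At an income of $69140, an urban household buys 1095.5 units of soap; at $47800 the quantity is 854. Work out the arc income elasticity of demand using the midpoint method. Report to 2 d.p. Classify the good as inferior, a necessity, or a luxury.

0.68 (necessity)

ΔQ = 854 − 1095.5 = -241.5; midpoint Q̄ = (1095.5 + 854)/2 = 974.75.
ΔI = 47800 − 69140 = -21340; midpoint Ī = (69140 + 47800)/2 = 58470.
η = (ΔQ/Q̄) ÷ (ΔI/Ī) = (-241.5/974.75) ÷ (-21340/58470) = 0.68.
0 < η < 1 ⇒ necessity.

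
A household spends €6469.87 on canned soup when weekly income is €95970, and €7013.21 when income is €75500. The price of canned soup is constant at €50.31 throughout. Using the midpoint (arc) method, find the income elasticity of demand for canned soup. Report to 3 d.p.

-0.338

With a constant price, Q₁ = 6469.87/50.31 = 128.600 and Q₂ = 7013.21/50.31 = 139.400 (equivalently, work directly with expenditure since P cancels).
Midpoint %ΔQ = (7013.21 − 6469.87)/6741.54 = 0.08060; midpoint %ΔI = (75500 − 95970)/85735 = -0.23876.
η = 0.08060 / -0.23876 = -0.338.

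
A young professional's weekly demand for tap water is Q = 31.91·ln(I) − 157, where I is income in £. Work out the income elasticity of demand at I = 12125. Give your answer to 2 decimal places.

At I = 12125: Q = 143.051.
dQ/dI = 31.91/I = 0.00263175 at this income.
η = (dQ/dI)·(I/Q) = 0.00263175 × (12125/143.051) = 0.22.

0.22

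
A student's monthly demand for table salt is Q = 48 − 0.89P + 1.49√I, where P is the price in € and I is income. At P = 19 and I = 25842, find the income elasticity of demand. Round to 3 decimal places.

0.443

At P = 19, I = 25842: Q = 270.614.
Holding P constant, ∂Q/∂I = 1.49/(2√I) = 0.0046344.
η_I = (∂Q/∂I)·(I/Q) = 0.0046344 × (25842/270.614) = 0.443.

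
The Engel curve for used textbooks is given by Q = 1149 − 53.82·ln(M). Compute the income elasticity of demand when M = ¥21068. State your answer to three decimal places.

-0.088

At M = 21068: Q = 613.194.
dQ/dM = -53.82/M = -0.00255459 at this income.
η = (dQ/dM)·(M/Q) = -0.00255459 × (21068/613.194) = -0.088.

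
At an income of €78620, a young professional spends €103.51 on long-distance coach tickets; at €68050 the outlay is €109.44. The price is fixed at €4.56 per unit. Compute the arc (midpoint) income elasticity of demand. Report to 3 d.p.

With a constant price, Q₁ = 103.51/4.56 = 22.700 and Q₂ = 109.44/4.56 = 24.000 (equivalently, work directly with expenditure since P cancels).
Midpoint %ΔQ = (109.44 − 103.51)/106.48 = 0.05569; midpoint %ΔI = (68050 − 78620)/73335 = -0.14413.
η = 0.05569 / -0.14413 = -0.386.

-0.386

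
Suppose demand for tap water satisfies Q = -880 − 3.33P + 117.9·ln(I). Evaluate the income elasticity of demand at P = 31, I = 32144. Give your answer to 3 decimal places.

0.491

At P = 31, I = 32144: Q = 240.334.
Holding P constant, ∂Q/∂I = 117.9/I = 0.00366787.
η_I = (∂Q/∂I)·(I/Q) = 0.00366787 × (32144/240.334) = 0.491.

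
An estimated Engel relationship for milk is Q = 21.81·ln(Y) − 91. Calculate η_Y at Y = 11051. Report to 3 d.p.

At Y = 11051: Q = 112.057.
dQ/dY = 21.81/Y = 0.00197358 at this income.
η = (dQ/dY)·(Y/Q) = 0.00197358 × (11051/112.057) = 0.195.

0.195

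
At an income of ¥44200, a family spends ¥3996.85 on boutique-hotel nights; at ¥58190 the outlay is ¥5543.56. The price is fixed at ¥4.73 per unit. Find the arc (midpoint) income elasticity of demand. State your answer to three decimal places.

1.187

With a constant price, Q₁ = 3996.85/4.73 = 845.000 and Q₂ = 5543.56/4.73 = 1172.000 (equivalently, work directly with expenditure since P cancels).
Midpoint %ΔQ = (5543.56 − 3996.85)/4770.21 = 0.32424; midpoint %ΔI = (58190 − 44200)/51195 = 0.27327.
η = 0.32424 / 0.27327 = 1.187.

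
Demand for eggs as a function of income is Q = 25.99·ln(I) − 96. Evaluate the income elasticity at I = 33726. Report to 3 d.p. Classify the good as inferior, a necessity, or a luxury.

At I = 33726: Q = 174.972.
dQ/dI = 25.99/I = 0.000770622 at this income.
η = (dQ/dI)·(I/Q) = 0.000770622 × (33726/174.972) = 0.149.
Since 0 < η < 1, the good is a necessity.

0.149 (necessity)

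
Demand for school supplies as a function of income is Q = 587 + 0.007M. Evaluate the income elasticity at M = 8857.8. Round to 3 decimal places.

At M = 8857.8: Q = 649.005.
dQ/dM = 0.007.
η = (dQ/dM)·(M/Q) = 0.007 × (8857.8/649.005) = 0.096.

0.096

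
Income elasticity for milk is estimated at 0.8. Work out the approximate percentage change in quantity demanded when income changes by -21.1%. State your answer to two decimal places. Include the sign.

-16.88%

%ΔQ ≈ η × %ΔI = 0.8 × (-21.1%) = -16.88%.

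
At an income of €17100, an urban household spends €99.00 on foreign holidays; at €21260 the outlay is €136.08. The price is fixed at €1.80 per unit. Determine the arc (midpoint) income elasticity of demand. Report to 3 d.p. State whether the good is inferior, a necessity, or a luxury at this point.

With a constant price, Q₁ = 99.00/1.80 = 55.000 and Q₂ = 136.08/1.80 = 75.600 (equivalently, work directly with expenditure since P cancels).
Midpoint %ΔQ = (136.08 − 99.00)/117.54 = 0.31547; midpoint %ΔI = (21260 − 17100)/19180 = 0.21689.
η = 0.31547 / 0.21689 = 1.454.
η > 1 ⇒ luxury.

1.454 (luxury)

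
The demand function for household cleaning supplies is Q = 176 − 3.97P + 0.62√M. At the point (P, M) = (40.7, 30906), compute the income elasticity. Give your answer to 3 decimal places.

0.442

At P = 40.7, M = 30906: Q = 123.418.
Holding P constant, ∂Q/∂M = 0.62/(2√M) = 0.00176336.
η_M = (∂Q/∂M)·(M/Q) = 0.00176336 × (30906/123.418) = 0.442.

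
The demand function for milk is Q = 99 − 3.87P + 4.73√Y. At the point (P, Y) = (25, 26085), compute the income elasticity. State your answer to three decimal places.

0.499

At P = 25, Y = 26085: Q = 766.185.
Holding P constant, ∂Q/∂Y = 4.73/(2√Y) = 0.0146432.
η_Y = (∂Q/∂Y)·(Y/Q) = 0.0146432 × (26085/766.185) = 0.499.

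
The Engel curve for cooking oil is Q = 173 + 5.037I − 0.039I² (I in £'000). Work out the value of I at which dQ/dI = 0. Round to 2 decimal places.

dQ/dI = 5.037 − 0.078I.
The good is inferior where dQ/dI < 0. Setting dQ/dI = 0 gives I = 5.037 / 0.078 = 64.58.

64.58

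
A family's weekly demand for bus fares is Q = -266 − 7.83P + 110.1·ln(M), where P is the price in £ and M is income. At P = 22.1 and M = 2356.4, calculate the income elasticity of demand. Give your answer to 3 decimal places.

0.265

At P = 22.1, M = 2356.4: Q = 415.871.
Holding P constant, ∂Q/∂M = 110.1/M = 0.0467238.
η_M = (∂Q/∂M)·(M/Q) = 0.0467238 × (2356.4/415.871) = 0.265.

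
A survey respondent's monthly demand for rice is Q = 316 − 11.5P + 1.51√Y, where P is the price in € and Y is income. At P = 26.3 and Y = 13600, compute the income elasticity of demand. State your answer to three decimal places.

At P = 26.3, Y = 13600: Q = 189.645.
Holding P constant, ∂Q/∂Y = 1.51/(2√Y) = 0.00647407.
η_Y = (∂Q/∂Y)·(Y/Q) = 0.00647407 × (13600/189.645) = 0.464.

0.464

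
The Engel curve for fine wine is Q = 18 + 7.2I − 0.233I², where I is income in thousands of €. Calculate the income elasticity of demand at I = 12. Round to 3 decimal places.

At I = 12: Q = 70.8480.
dQ/dI = 7.2 − 0.466I = 1.60800.
η = (dQ/dI)·(I/Q) = 1.60800 × (12/70.8480) = 0.272.

0.272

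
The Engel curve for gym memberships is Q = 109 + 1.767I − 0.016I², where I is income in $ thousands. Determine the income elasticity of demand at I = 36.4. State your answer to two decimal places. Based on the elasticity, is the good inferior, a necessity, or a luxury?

0.14 (necessity)

At I = 36.4: Q = 152.1194.
dQ/dI = 1.767 − 0.032I = 0.60220.
η = (dQ/dI)·(I/Q) = 0.60220 × (36.4/152.1194) = 0.14.
0 < η < 1 ⇒ necessity.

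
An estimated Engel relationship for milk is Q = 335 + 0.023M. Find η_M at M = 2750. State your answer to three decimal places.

At M = 2750: Q = 398.250.
dQ/dM = 0.023.
η = (dQ/dM)·(M/Q) = 0.023 × (2750/398.250) = 0.159.

0.159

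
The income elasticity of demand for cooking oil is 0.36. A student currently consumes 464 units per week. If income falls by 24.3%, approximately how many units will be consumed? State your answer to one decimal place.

%ΔQ ≈ η × %ΔI = 0.36 × (-24.3%) = -8.748%.
New Q ≈ 464 × (1 − 0.08748) = 423.4.

423.4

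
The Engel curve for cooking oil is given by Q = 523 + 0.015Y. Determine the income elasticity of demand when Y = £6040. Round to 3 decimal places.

0.148

At Y = 6040: Q = 613.600.
dQ/dY = 0.015.
η = (dQ/dY)·(Y/Q) = 0.015 × (6040/613.600) = 0.148.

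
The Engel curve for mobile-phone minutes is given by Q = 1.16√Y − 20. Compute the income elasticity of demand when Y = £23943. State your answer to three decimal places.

0.563

At Y = 23943: Q = 159.493.
dQ/dY = 1.16/(2√Y) = 0.00374834 at this income.
η = (dQ/dY)·(Y/Q) = 0.00374834 × (23943/159.493) = 0.563.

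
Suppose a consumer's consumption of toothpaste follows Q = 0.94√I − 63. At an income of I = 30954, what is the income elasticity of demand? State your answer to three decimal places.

0.808

At I = 30954: Q = 102.381.
dQ/dI = 0.94/(2√I) = 0.0026714 at this income.
η = (dQ/dI)·(I/Q) = 0.0026714 × (30954/102.381) = 0.808.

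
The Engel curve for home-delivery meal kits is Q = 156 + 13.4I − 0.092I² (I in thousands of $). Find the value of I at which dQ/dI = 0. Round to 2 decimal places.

dQ/dI = 13.4 − 0.184I.
The good is inferior where dQ/dI < 0. Setting dQ/dI = 0 gives I = 13.4 / 0.184 = 72.83.

72.83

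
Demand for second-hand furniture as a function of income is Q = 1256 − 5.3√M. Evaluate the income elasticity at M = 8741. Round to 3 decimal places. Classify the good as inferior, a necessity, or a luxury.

-0.326 (inferior good)

At M = 8741: Q = 760.485.
dQ/dM = -5.3/(2√M) = -0.0283443 at this income.
η = (dQ/dM)·(M/Q) = -0.0283443 × (8741/760.485) = -0.326.
Since η < 0, the good is an inferior good.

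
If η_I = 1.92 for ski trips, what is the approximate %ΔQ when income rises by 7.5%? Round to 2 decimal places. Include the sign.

%ΔQ ≈ η × %ΔI = 1.92 × 7.5% = 14.40%.

14.40%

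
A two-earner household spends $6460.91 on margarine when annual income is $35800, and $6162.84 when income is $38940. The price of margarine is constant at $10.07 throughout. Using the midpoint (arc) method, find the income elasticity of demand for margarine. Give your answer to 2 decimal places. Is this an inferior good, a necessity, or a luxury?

-0.56 (inferior good)

With a constant price, Q₁ = 6460.91/10.07 = 641.600 and Q₂ = 6162.84/10.07 = 612.000 (equivalently, work directly with expenditure since P cancels).
Midpoint %ΔQ = (6162.84 − 6460.91)/6311.88 = -0.04722; midpoint %ΔI = (38940 − 35800)/37370 = 0.08402.
η = -0.04722 / 0.08402 = -0.56.
η < 0 ⇒ inferior good.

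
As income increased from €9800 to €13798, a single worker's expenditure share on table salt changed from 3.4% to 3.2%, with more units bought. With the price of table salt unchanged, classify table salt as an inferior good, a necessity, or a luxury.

Quantity rises but the budget share falls as income rises, so 0 < η < 1.

necessity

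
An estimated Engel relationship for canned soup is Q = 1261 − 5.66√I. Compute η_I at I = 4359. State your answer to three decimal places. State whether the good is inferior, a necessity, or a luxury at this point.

-0.211 (inferior good)

At I = 4359: Q = 887.311.
dQ/dI = -5.66/(2√I) = -0.042864 at this income.
η = (dQ/dI)·(I/Q) = -0.042864 × (4359/887.311) = -0.211.
Since η < 0, the good is an inferior good.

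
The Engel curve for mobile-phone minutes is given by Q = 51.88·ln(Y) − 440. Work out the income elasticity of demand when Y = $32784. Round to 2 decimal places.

At Y = 32784: Q = 99.432.
dQ/dY = 51.88/Y = 0.00158248 at this income.
η = (dQ/dY)·(Y/Q) = 0.00158248 × (32784/99.432) = 0.52.

0.52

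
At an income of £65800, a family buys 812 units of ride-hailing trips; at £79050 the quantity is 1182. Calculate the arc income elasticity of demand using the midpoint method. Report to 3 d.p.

ΔQ = 1182 − 812 = 370; midpoint Q̄ = (812 + 1182)/2 = 997.
ΔI = 79050 − 65800 = 13250; midpoint Ī = (65800 + 79050)/2 = 72425.
η = (ΔQ/Q̄) ÷ (ΔI/Ī) = (370/997) ÷ (13250/72425) = 2.029.

2.029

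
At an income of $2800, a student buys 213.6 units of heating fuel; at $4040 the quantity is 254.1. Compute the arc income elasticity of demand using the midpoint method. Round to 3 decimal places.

ΔQ = 254.1 − 213.6 = 40.5; midpoint Q̄ = (213.6 + 254.1)/2 = 233.85.
ΔI = 4040 − 2800 = 1240; midpoint Ī = (2800 + 4040)/2 = 3420.
η = (ΔQ/Q̄) ÷ (ΔI/Ī) = (40.5/233.85) ÷ (1240/3420) = 0.478.

0.478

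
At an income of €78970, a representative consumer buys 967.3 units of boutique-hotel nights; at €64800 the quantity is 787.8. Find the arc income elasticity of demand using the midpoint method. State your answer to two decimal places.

1.04

ΔQ = 787.8 − 967.3 = -179.5; midpoint Q̄ = (967.3 + 787.8)/2 = 877.55.
ΔI = 64800 − 78970 = -14170; midpoint Ī = (78970 + 64800)/2 = 71885.
η = (ΔQ/Q̄) ÷ (ΔI/Ī) = (-179.5/877.55) ÷ (-14170/71885) = 1.04.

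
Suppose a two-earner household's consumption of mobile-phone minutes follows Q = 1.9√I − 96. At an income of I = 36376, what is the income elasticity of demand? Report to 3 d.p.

0.680

At I = 36376: Q = 266.377.
dQ/dI = 1.9/(2√I) = 0.004981 at this income.
η = (dQ/dI)·(I/Q) = 0.004981 × (36376/266.377) = 0.680.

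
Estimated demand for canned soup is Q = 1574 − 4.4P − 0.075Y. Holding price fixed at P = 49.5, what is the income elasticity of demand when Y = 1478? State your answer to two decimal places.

At P = 49.5, Y = 1478: Q = 1245.350.
Holding P constant, ∂Q/∂Y = −0.075.
η_Y = (∂Q/∂Y)·(Y/Q) = -0.075 × (1478/1245.350) = -0.09.

-0.09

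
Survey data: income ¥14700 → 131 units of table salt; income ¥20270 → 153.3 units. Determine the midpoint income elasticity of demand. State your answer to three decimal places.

ΔQ = 153.3 − 131 = 22.3; midpoint Q̄ = (131 + 153.3)/2 = 142.15.
ΔI = 20270 − 14700 = 5570; midpoint Ī = (14700 + 20270)/2 = 17485.
η = (ΔQ/Q̄) ÷ (ΔI/Ī) = (22.3/142.15) ÷ (5570/17485) = 0.492.

0.492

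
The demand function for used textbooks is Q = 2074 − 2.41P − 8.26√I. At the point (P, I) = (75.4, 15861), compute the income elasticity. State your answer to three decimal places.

-0.610

At P = 75.4, I = 15861: Q = 852.018.
Holding P constant, ∂Q/∂I = -8.26/(2√I) = -0.0327933.
η_I = (∂Q/∂I)·(I/Q) = -0.0327933 × (15861/852.018) = -0.610.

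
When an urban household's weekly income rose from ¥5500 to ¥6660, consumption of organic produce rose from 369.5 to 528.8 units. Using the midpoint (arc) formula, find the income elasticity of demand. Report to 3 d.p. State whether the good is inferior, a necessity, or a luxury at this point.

ΔQ = 528.8 − 369.5 = 159.3; midpoint Q̄ = (369.5 + 528.8)/2 = 449.15.
ΔI = 6660 − 5500 = 1160; midpoint Ī = (5500 + 6660)/2 = 6080.
η = (ΔQ/Q̄) ÷ (ΔI/Ī) = (159.3/449.15) ÷ (1160/6080) = 1.859.
η > 1 ⇒ luxury.

1.859 (luxury)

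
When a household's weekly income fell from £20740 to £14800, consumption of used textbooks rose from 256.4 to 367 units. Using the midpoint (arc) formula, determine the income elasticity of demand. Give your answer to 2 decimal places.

-1.06

ΔQ = 367 − 256.4 = 110.6; midpoint Q̄ = (256.4 + 367)/2 = 311.7.
ΔI = 14800 − 20740 = -5940; midpoint Ī = (20740 + 14800)/2 = 17770.
η = (ΔQ/Q̄) ÷ (ΔI/Ī) = (110.6/311.7) ÷ (-5940/17770) = -1.06.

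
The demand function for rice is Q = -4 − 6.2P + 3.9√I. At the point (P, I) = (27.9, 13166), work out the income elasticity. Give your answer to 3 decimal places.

At P = 27.9, I = 13166: Q = 270.518.
Holding P constant, ∂Q/∂I = 3.9/(2√I) = 0.0169945.
η_I = (∂Q/∂I)·(I/Q) = 0.0169945 × (13166/270.518) = 0.827.

0.827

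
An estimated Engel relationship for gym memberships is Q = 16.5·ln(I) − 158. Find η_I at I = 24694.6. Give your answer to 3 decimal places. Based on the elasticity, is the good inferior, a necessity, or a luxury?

At I = 24694.6: Q = 8.887.
dQ/dI = 16.5/I = 0.000668162 at this income.
η = (dQ/dI)·(I/Q) = 0.000668162 × (24694.6/8.887) = 1.857.
Since η > 1, the good is a luxury.

1.857 (luxury)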